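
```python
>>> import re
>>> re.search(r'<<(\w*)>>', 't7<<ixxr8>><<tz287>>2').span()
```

(2, 11)

`re.search` tries every starting position until one works.
The match spans [2:11] → '<<ixxr8>>'.
Captured: group 1 = 'ixxr8'.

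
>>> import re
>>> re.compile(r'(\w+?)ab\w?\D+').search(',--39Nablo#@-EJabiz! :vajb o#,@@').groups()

('39N',)

Pattern: one or more of a word character (lazy) (captured); then the literal 'ab', then optionally a word character, then one or more of a non-digit.
`re.search` tries every starting position until one works.
The match spans [3:32] → '39Nablo#@-EJabiz! :vajb o#,@@'.
Captured: group 1 = '39N'.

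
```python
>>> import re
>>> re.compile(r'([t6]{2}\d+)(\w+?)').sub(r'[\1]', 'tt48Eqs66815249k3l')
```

This matches exactly 2 of one of [t6], then one or more of a digit (captured); then one or more of a word character (lazy) (captured).
Matches: at [0:5] → 'tt48E'; at [7:16] → '66815249k'.
Each match is replaced using the text its own group 1 captured.

'[tt48]qs[66815249]3l'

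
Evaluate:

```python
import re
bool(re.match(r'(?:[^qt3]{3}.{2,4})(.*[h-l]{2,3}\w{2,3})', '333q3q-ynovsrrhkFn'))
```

`re.match` won't scan ahead — the pattern has to work from the very first character.
Here the string doesn't start with a match, so the call returns None, and `bool(None)` is False.

False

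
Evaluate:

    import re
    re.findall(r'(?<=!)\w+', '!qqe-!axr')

The `(?=…)`/`(?<=…)` assertion just peeks at neighbouring text; it doesn't advance the match position.
With no groups in the pattern, `findall` gives back each whole match — 2 here.

['qqe', 'axr']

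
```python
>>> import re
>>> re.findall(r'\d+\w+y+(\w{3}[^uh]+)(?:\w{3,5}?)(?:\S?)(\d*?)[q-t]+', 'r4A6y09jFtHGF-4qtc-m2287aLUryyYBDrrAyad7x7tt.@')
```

[('09jFtHGF-4qtc-m2287aLUryyYBDrrAyad7', '')]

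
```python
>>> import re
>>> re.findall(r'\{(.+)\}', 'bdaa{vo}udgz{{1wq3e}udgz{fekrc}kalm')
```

Scanning left to right: at [4:31] match '{vo}udgz{{1wq3e}udgz{fekrc}', group 1 = 'vo}udgz{{1wq3e}udgz{fekrc'.
`findall` collects group 1 from the one match (1 total).

['vo}udgz{{1wq3e}udgz{fekrc']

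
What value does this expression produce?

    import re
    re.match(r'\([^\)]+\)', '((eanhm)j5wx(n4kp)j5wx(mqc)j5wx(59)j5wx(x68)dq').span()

`match` is anchored at position 0; if the pattern doesn't fit there, it returns None.
The match spans [0:8] → '((eanhm)'.

(0, 8)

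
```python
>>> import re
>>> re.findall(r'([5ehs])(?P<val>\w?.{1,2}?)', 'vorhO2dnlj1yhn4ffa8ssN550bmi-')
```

[('h', 'O2'), ('h', 'n4'), ('s', 'sN'), ('5', '50')]

The pattern matches one of [5ehs] (captured); then optionally a word character, then 1 to 2 of any character (lazy) (captured as 'val').
Multiple groups make `findall` return tuples — one 2-tuple for each match.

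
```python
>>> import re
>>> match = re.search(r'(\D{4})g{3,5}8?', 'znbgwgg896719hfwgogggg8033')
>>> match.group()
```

This matches exactly 4 of a non-digit (captured); then 3 to 5 of the literal 'g', then optionally the literal '8'.
The match spans [14:23] → 'fwgogggg8'.

'fwgogggg8'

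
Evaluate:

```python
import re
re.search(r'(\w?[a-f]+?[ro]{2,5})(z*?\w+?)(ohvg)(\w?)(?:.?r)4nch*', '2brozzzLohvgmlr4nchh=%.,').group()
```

The pattern matches optionally a word character, then one or more of a character in [a-f] (lazy), then 2 to 5 of one of [ro] (captured); then zero or more of a literal 'z' (lazy), then one or more of a word character (lazy) (captured); then the literal 'o', then the literal 'hvg' (captured); then optionally a word character (captured); then optionally any character, then the literal 'r' (non-capturing group); then the literal '4nc', then zero or more of a literal 'h'.
`re.search` tries every starting position until one works.
The match spans [0:20] → '2brozzzLohvgmlr4nchh'.
Captured: group 1 = '2bro', group 2 = 'zzzL', group 3 = 'ohvg', group 4 = 'm'.

'2brozzzLohvgmlr4nchh'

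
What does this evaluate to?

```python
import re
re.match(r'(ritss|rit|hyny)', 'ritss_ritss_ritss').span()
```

Branches in `(...|...)` are attempted left-to-right; the first branch that allows the whole pattern to succeed is taken.
With `match`, the pattern is implicitly anchored at the beginning.
The match spans [0:5] → 'ritss'.
Captured: group 1 = 'ritss'.

(0, 5)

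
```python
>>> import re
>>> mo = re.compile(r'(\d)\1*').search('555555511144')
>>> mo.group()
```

'5555555'

`\1` has to match the exact text group 1 already captured.
The match spans [0:7] → '5555555'.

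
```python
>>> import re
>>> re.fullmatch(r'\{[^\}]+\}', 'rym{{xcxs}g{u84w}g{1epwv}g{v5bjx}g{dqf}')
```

For `fullmatch`, every character of the input must be accounted for by the pattern.
Here there's no way to consume every character, so the call returns None.

None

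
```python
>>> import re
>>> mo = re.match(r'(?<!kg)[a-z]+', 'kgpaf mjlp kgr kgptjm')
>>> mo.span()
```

`match` is anchored at position 0; if the pattern doesn't fit there, it returns None.
The match spans [0:5] → 'kgpaf'.

(0, 5)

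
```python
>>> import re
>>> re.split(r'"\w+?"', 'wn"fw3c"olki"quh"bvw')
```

Matches to split on: at [2:8] → '"fw3c"'; at [12:17] → '"quh"'.
`split` removes every match and returns the 3 fragments in between.

['wn', 'olki', 'bvw']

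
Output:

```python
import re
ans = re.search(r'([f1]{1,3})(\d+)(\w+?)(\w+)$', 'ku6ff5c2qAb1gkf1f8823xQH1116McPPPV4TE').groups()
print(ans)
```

The match spans [3:37] → 'ff5c2qAb1gkf1f8823xQH1116McPPPV4TE'.
Captured: group 1 = 'ff', group 2 = '5', group 3 = 'c', group 4 = '2qAb1gkf1f8823xQH1116McPPPV4TE'.

('ff', '5', 'c', '2qAb1gkf1f8823xQH1116McPPPV4TE')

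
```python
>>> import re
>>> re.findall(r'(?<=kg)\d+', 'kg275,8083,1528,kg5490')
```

Lookahead/lookbehind check context without consuming it, so the matched span excludes the asserted characters.
`findall` yields the raw match text (2 of them) because the pattern has no groups.

['275', '5490']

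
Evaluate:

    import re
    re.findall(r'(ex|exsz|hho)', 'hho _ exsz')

['hho', 'ex']

Alternation tries branches left to right and keeps the first one that lets the overall match succeed at that position.
With a single group, `findall` returns only what that group captured — 2 items.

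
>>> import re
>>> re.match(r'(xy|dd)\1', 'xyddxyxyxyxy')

None

`\1` is not a pattern — it's the concrete string captured by group 1, re-applied verbatim.
`match` is anchored at position 0; if the pattern doesn't fit there, it returns None.
Here the pattern fails at index 0, so the call returns None.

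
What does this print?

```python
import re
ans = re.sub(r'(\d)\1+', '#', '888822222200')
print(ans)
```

`\1` has to match the exact text group 1 already captured.
Matches: at [0:4] → '8888'; at [4:10] → '222222'; at [10:12] → '00'.
Every occurrence is swapped for '#'.

###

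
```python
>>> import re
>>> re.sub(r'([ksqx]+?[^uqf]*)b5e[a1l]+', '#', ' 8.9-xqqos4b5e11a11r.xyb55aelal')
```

The pattern matches one or more of one of [ksqx] (lazy), then zero or more of any character except [uqf] (captured); then the literal 'b5e', then one or more of one of [a1l].
Matches: at [5:19] → 'xqqos4b5e11a11'.
Each match is replaced by '#'.

' 8.9-#r.xyb55aelal'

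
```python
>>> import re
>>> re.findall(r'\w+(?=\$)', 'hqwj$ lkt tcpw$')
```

The `(?=…)`/`(?<=…)` assertion just peeks at neighbouring text; it doesn't advance the match position.
Walking the string: at [0:4] → 'hqwj'; at [10:14] → 'tcpw'.
`findall` yields the raw match text (2 of them) because the pattern has no groups.

['hqwj', 'tcpw']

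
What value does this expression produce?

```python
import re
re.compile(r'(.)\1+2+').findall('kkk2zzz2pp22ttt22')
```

['k', 'z', 'p', 't']

After group 1 captures some text, `\1` only succeeds where that same text appears again.
One capturing group, so `findall` returns just the captured substring from each match — 4 in all.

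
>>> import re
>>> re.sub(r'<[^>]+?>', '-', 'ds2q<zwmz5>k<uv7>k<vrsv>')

'ds2q-k-k-'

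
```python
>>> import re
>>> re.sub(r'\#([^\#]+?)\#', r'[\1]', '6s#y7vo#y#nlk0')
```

'6s[y7vo]y#nlk0'

Matches: at [2:8] → '#y7vo#'.
The replacement refers to a captured group, so each match is rewritten using its own captured text.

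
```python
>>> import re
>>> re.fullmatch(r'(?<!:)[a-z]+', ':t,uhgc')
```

None

`(?!…)`/`(?<!…)` only lets a position through if the neighbouring text does NOT match; no characters are consumed.
`fullmatch` succeeds only if the pattern covers the string from start to end.
Here the pattern can't cover the whole string, so the call returns None.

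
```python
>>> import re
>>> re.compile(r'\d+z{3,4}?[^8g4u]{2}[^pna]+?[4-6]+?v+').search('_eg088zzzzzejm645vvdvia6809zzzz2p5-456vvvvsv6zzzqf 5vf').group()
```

Pattern: one or more of a digit, then 3 to 4 of the literal 'z' (lazy); then exactly 2 of any character except [8g4u], then one or more of any character except [pna] (lazy), then one or more of a character in [4-6] (lazy); then one or more of a literal 'v'.
`search` walks the string left to right and returns the first match it finds.
The match spans [3:19] → '088zzzzzejm645vv'.

'088zzzzzejm645vv'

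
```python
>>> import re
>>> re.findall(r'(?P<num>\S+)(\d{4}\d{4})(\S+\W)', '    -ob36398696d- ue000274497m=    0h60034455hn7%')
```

[('-ob', '36398696', 'd- '), ('ue0', '00274497', 'm= '), ('0h', '60034455', 'hn7%')]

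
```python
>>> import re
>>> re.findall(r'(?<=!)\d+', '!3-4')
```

['3']

The `(?=…)`/`(?<=…)` assertion just peeks at neighbouring text; it doesn't advance the match position.
Scanning left to right: at [1:2] → '3'.
No capturing groups, so `findall` returns the 1 full match string.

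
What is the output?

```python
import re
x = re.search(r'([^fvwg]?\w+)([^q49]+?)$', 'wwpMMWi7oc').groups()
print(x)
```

The pattern matches optionally any character except [fvwg], then one or more of a word character (captured); then one or more of any character except [q49] (lazy) (captured); then anchored at the end.
`re.search` tries every starting position until one works.
The match spans [0:10] → 'wwpMMWi7oc'.
Captured: group 1 = 'wwpMMWi7o', group 2 = 'c'.

('wwpMMWi7o', 'c')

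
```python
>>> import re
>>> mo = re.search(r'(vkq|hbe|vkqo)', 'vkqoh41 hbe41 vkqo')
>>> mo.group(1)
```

'vkq'

Alternation tries branches left to right and keeps the first one that lets the overall match succeed at that position.
Unlike `match`, `search` isn't anchored — it looks for the pattern anywhere in the string.
The match spans [0:3] → 'vkq'.
Captured: group 1 = 'vkq'.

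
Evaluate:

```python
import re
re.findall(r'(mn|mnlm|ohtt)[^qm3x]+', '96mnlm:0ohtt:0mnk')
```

Alternation isn't longest-match — the leftmost alternative that fits at this position is chosen.
Scanning left to right: at [2:5] match 'mnl', group 1 = 'mn'; at [8:14] match 'ohtt:0', group 1 = 'ohtt'; at [14:17] match 'mnk', group 1 = 'mn'.
`findall` collects group 1 from each match (3 total).

['mn', 'ohtt', 'mn']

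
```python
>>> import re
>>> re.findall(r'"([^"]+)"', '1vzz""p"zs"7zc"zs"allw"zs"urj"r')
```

Matches: at [5:8] match '"p"', group 1 = 'p'; at [10:15] match '"7zc"', group 1 = '7zc'; at [17:23] match '"allw"', group 1 = 'allw'; at [25:30] match '"urj"', group 1 = 'urj'.
With a single group, `findall` returns only what that group captured — 4 items.

['p', '7zc', 'allw', 'urj']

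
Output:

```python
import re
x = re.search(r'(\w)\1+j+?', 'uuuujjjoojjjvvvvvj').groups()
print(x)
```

('u',)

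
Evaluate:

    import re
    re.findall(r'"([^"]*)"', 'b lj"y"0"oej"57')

['y', 'oej']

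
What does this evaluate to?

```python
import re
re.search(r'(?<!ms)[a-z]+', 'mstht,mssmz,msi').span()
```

A negative assertion filters positions out without eating any characters.
`re.search` tries every starting position until one works.
The match spans [0:5] → 'mstht'.

(0, 5)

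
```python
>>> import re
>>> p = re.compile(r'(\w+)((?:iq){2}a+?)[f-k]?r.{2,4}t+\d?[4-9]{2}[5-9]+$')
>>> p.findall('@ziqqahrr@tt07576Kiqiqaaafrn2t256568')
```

This matches one or more of a word character (captured); then the literal 'iq' repeated 2 times, then one or more of the literal 'a' (lazy) (captured); then optionally a character in [f-k], then a literal 'r', then 2 to 4 of any character; then one or more of the literal 't', then optionally a digit, then exactly 2 of a character in [4-9]; then one or more of a character in [5-9]; then anchored at the end.
Scanning left to right: at [10:36] match 'tt07576Kiqiqaaafrn2t256568', groups = ('tt07576K', 'iqiqaaa').
Multiple groups make `findall` return tuples — one 2-tuple for the one match.

[('tt07576K', 'iqiqaaa')]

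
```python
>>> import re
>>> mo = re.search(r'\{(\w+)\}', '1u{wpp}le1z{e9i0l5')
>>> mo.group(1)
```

`re.search` tries every starting position until one works.
The match spans [2:7] → '{wpp}'.
Captured: group 1 = 'wpp'.

'wpp'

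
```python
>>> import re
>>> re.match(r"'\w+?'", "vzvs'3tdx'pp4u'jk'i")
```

None

`re.match` only tries the pattern at the start of the string.
Here the pattern fails at index 0, so the call returns None.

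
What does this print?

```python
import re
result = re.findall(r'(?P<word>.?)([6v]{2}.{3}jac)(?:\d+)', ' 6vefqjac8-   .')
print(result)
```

2 groups means the one result is a tuple of 2 captured strings — 1 here.

[(' ', '6vefqjac')]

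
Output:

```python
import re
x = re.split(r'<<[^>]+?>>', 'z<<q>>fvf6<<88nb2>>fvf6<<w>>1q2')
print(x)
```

['z', 'fvf6', 'fvf6', '1q2']

Matches to split on: at [1:6] → '<<q>>'; at [10:19] → '<<88nb2>>'; at [23:28] → '<<w>>'.
Each match becomes a cut point; 4 segments remain.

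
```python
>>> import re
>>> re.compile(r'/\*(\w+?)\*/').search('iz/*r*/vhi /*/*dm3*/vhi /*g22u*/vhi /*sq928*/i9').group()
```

'/*r*/'

`search` walks the string left to right and returns the first match it finds.
The match spans [2:7] → '/*r*/'.
Captured: group 1 = 'r'.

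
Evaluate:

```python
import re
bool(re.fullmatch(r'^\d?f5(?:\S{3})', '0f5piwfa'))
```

For `fullmatch`, every character of the input must be accounted for by the pattern.
Here the pattern can't cover the whole string, so the call returns None, and `bool(None)` is False.

False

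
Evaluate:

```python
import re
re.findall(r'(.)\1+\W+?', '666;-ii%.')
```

['6', 'i']

`\1` has to match the exact text group 1 already captured.
Because there's exactly one group, `findall` drops the full match and keeps group 1 from each hit.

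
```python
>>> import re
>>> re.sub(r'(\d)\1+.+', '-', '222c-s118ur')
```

After group 1 captures some text, `\1` only succeeds where that same text appears again.
`sub` substitutes '-' at each match site.

'-'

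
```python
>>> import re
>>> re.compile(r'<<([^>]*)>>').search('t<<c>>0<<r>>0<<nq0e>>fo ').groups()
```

('c',)

`re.search` tries every starting position until one works.
The match spans [1:6] → '<<c>>'.
Captured: group 1 = 'c'.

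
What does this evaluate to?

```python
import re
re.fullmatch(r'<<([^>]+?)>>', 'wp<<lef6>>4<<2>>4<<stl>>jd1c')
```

None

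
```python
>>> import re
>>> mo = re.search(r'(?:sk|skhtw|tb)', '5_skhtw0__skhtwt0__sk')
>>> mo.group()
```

The regex engine tests alternatives in the order written; an earlier branch that matches wins even if a later one would match more.
`re.search` tries every starting position until one works.
The match spans [2:4] → 'sk'.

'sk'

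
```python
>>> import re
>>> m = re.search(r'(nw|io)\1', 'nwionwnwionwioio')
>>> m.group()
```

'nwnw'

After group 1 captures some text, `\1` only succeeds where that same text appears again.
Unlike `match`, `search` isn't anchored — it looks for the pattern anywhere in the string.
The match spans [4:8] → 'nwnw'.
Captured: group 1 = 'nw'.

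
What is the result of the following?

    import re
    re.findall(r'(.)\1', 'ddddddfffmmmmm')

['d', 'd', 'd', 'f', 'm', 'm']

After group 1 captures some text, `\1` only succeeds where that same text appears again.
One capturing group, so `findall` returns just the captured substring from each match — 6 in all.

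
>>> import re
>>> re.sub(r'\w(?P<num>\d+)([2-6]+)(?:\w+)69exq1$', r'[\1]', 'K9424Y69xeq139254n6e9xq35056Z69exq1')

'[942]'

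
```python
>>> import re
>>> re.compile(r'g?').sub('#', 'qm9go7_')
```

Pattern: optionally a literal 'g'.
Every occurrence is swapped for '#'.

'#q#m#9##o#7#_#'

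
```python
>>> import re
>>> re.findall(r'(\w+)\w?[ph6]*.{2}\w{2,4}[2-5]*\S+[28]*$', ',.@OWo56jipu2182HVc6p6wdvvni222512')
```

Pattern: one or more of a word character (captured); then optionally a word character; then zero or more of one of [ph6], then exactly 2 of any character; then 2 to 4 of a word character; then zero or more of a character in [2-5], then one or more of a non-whitespace character, then zero or more of one of [28]; then anchored at the end.
Because there's exactly one group, `findall` drops the full match and keeps group 1 from the one hit.

['OWo56jipu2182HVc6p6wdvvni2']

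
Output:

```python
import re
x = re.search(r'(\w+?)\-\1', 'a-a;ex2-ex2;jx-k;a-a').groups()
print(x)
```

('a',)

The match spans [0:3] → 'a-a'.
Captured: group 1 = 'a'.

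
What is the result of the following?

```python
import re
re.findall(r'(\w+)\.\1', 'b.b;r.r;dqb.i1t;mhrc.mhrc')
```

['b', 'r', 'mhrc']

After group 1 captures some text, `\1` only succeeds where that same text appears again.
With a single group, `findall` returns only what that group captured — 3 items.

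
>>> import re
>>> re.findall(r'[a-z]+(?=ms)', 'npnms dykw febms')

Because the assertion is zero-width, the text it checks is not consumed and won't appear in the result.
Scanning left to right: at [0:3] → 'npn'; at [11:14] → 'feb'.
Since nothing is captured, `findall` lists the 2 matched substrings directly.

['npn', 'feb']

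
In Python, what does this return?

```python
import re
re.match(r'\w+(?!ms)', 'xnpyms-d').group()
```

Because the assertion is negative and zero-width, positions next to the forbidden text are skipped.
`match` is anchored at position 0; if the pattern doesn't fit there, it returns None.
The match spans [0:6] → 'xnpyms'.

'xnpyms'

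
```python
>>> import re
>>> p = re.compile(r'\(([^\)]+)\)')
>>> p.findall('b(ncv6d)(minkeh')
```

['ncv6d']

`findall` collects group 1 from the one match (1 total).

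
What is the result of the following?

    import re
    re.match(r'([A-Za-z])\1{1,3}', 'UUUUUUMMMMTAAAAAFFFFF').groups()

('U',)

A backreference is literal: `\1` must see the identical characters the first group matched.
With `match`, the pattern is implicitly anchored at the beginning.
The match spans [0:4] → 'UUUU'.
Captured: group 1 = 'U'.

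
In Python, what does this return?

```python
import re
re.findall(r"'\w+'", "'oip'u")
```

["'oip'"]

With no groups in the pattern, `findall` gives back each whole match — 1 here.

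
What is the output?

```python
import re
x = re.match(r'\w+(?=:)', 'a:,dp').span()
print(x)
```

(0, 1)

The `(?=…)`/`(?<=…)` assertion just peeks at neighbouring text; it doesn't advance the match position.
`re.match` won't scan ahead — the pattern has to work from the very first character.
The match spans [0:1] → 'a'.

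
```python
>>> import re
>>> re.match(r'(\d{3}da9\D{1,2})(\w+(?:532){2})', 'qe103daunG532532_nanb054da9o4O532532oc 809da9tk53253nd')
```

This matches exactly 3 of a digit, then the literal 'da9', then 1 to 2 of a non-digit (captured); then one or more of a word character, then the literal '532' repeated 2 times (captured).
`re.match` won't scan ahead — the pattern has to work from the very first character.
Here the pattern fails at index 0, so the call returns None.

None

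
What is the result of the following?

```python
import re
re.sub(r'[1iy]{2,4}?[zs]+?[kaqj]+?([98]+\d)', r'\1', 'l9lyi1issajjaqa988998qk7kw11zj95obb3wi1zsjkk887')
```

Pattern: 2 to 4 of one of [1iy] (lazy), then one or more of one of [zs] (lazy); then one or more of one of [kaqj] (lazy); then one or more of one of [98], then a digit (captured).
Matches: at [3:21] → 'yi1issajjaqa988998'; at [26:32] → '11zj95'; at [37:47] → 'i1zsjkk887'.
Each match is replaced using the text its own group 1 captured.

'l9l988998qk7kw95obb3w887'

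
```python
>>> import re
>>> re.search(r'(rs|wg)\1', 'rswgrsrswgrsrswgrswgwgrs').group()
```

A backreference is literal: `\1` must see the identical characters the first group matched.
`re.search` scans for the first position where the pattern succeeds.
The match spans [4:8] → 'rsrs'.
Captured: group 1 = 'rs'.

'rsrs'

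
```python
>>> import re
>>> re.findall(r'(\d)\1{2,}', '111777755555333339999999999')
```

The backreference `\1` re-matches whatever the first group consumed, character for character.
Walking the string: at [0:3] match '111', group 1 = '1'; at [3:7] match '7777', group 1 = '7'; at [7:12] match '55555', group 1 = '5'; at [12:17] match '33333', group 1 = '3'; at [17:27] match '9999999999', group 1 = '9'.
With a single group, `findall` returns only what that group captured — 5 items.

['1', '7', '5', '3', '9']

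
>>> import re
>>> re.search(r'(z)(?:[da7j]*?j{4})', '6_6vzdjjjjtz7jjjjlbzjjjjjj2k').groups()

This matches a literal 'z' (captured); then zero or more of one of [da7j] (lazy), then exactly 4 of a literal 'j' (non-capturing group).
Unlike `match`, `search` isn't anchored — it looks for the pattern anywhere in the string.
The match spans [4:10] → 'zdjjjj'.
Captured: group 1 = 'z'.

('z',)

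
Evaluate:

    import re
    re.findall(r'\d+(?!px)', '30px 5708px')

['3', '570']

The negative lookaround is zero-width — it rules out positions where the adjacent text would match, without consuming anything.
Scanning left to right: at [0:1] → '3'; at [5:8] → '570'.
`findall` yields the raw match text (2 of them) because the pattern has no groups.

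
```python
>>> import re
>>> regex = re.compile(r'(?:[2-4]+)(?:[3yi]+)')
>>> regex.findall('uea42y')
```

This matches one or more of a character in [2-4] (non-capturing group); then one or more of one of [3yi] (non-capturing group).
Walking the string: at [3:6] → '42y'.
With no groups in the pattern, `findall` gives back each whole match — 1 here.

['42y']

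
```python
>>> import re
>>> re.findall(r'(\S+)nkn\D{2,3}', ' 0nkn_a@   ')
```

['0']

This matches one or more of a non-whitespace character (captured); then the literal 'nkn', then 2 to 3 of a non-digit.
Matches: at [1:8] match '0nkn_a@', group 1 = '0'.
Because there's exactly one group, `findall` drops the full match and keeps group 1 from the one hit.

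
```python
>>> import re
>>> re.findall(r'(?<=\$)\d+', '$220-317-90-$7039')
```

['220', '7039']

The `(?=…)`/`(?<=…)` assertion just peeks at neighbouring text; it doesn't advance the match position.
Walking the string: at [1:4] → '220'; at [13:17] → '7039'.
With no groups in the pattern, `findall` gives back each whole match — 2 here.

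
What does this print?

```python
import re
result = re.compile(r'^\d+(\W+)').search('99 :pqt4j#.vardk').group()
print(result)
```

The pattern matches anchored at the start of the string; then one or more of a digit; then one or more of a non-word character (captured).
`re.search` tries every starting position until one works.
The match spans [0:4] → '99 :'.
Captured: group 1 = ' :'.

99 :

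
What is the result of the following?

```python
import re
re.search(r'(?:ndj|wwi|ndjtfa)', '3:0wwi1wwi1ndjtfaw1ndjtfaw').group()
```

`re.search` tries every starting position until one works.
The match spans [3:6] → 'wwi'.

'wwi'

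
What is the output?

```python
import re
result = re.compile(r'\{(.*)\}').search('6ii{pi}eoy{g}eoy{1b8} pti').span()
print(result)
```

The match spans [3:21] → '{pi}eoy{g}eoy{1b8}'.

(3, 21)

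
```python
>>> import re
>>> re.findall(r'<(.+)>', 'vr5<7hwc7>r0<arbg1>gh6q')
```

Matches: at [3:19] match '<7hwc7>r0<arbg1>', group 1 = '7hwc7>r0<arbg1'.
`findall` collects group 1 from the one match (1 total).

['7hwc7>r0<arbg1']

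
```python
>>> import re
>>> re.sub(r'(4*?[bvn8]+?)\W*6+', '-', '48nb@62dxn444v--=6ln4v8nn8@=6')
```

'-2dxn-ln-'

This matches zero or more of a literal '4' (lazy), then one or more of one of [bvn8] (lazy) (captured); then zero or more of a non-word character, then one or more of the literal '6'.
Matches: at [0:6] → '48nb@6'; at [10:18] → '444v--=6'; at [20:29] → '4v8nn8@=6'.
Every occurrence is swapped for '-'.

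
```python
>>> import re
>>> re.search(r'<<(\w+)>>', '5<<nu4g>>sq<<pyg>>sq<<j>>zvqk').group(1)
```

'nu4g'

`search` walks the string left to right and returns the first match it finds.
The match spans [1:9] → '<<nu4g>>'.
Captured: group 1 = 'nu4g'.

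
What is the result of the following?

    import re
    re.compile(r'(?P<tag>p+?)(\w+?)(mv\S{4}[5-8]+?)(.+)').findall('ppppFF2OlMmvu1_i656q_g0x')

Pattern: one or more of a literal 'p' (lazy) (captured as 'tag'); then one or more of a word character (lazy) (captured); then the literal 'mv', then exactly 4 of a non-whitespace character, then one or more of a character in [5-8] (lazy) (captured); then one or more of any character (captured).
Matches: at [0:24] match 'ppppFF2OlMmvu1_i656q_g0x', groups = ('p', 'pppFF2OlM', 'mvu1_i6', '56q_g0x').
With 4 capturing groups, `findall` returns a 4-tuple per match.

[('p', 'pppFF2OlM', 'mvu1_i6', '56q_g0x')]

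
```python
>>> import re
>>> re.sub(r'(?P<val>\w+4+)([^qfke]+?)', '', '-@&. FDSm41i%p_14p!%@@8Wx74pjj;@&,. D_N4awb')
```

'-@&. i%!%@@jj;@&,. wb'

Because the quantifier is non-greedy, it stops expanding at the earliest point where the rest of the pattern can succeed.
Each match is replaced by ''.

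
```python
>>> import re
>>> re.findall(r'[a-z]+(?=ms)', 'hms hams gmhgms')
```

['h', 'ha', 'gmhg']

The lookaround is zero-width — it requires the adjacent text to match without consuming it, so the asserted text isn't part of the match.
Walking the string: at [0:1] → 'h'; at [4:6] → 'ha'; at [9:13] → 'gmhg'.
No capturing groups, so `findall` returns the 3 full match strings.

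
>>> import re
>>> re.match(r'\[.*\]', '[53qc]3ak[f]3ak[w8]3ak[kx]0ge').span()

With `match`, the pattern is implicitly anchored at the beginning.
The match spans [0:26] → '[53qc]3ak[f]3ak[w8]3ak[kx]'.

(0, 26)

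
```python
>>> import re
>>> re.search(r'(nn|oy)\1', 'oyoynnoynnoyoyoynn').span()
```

(0, 4)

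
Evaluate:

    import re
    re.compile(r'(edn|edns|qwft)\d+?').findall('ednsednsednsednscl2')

One capturing group, so `findall` returns just the captured substring from each match — 0 in all.
Nothing in the string satisfies the pattern, so the list is empty.

[]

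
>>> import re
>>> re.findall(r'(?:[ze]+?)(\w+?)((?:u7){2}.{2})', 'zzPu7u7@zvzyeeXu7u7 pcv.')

The pattern matches one or more of one of [ze] (lazy) (non-capturing group); then one or more of a word character (lazy) (captured); then the literal 'u7' repeated 2 times, then exactly 2 of any character (captured).
The `?` after the quantifier makes it lazy — it takes as little as possible before letting the rest of the pattern try.
Matches: at [0:9] match 'zzPu7u7@z', groups = ('zP', 'u7u7@z'); at [10:21] match 'zyeeXu7u7 p', groups = ('yeeX', 'u7u7 p').
Multiple groups make `findall` return tuples — one 2-tuple for each match.

[('zP', 'u7u7@z'), ('yeeX', 'u7u7 p')]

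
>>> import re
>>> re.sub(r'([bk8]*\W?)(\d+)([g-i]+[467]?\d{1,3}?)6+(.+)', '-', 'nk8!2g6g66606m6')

'nk8!2g-'

This matches zero or more of one of [bk8], then optionally a non-word character (captured); then one or more of a digit (captured); then one or more of a character in [g-i], then optionally one of [467], then 1 to 3 of a digit (lazy) (captured); then one or more of a literal '6'; then one or more of any character (captured).
Matches: at [6:15] → '6g66606m6'.
`sub` substitutes '-' at each match site.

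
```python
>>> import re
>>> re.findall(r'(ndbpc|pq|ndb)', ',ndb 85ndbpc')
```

['ndb', 'ndbpc']

`|` is ordered: at each position the engine commits to the first alternative that works.
`findall` collects group 1 from each match (2 total).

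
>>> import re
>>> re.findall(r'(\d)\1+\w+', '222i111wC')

The backreference `\1` re-matches whatever the first group consumed, character for character.
With a single group, `findall` returns only what that group captured — 1 item.

['2']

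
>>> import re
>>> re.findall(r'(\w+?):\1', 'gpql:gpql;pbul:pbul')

The backreference `\1` re-matches whatever the first group consumed, character for character.
Walking the string: at [0:9] match 'gpql:gpql', group 1 = 'gpql'; at [10:19] match 'pbul:pbul', group 1 = 'pbul'.
`findall` collects group 1 from each match (2 total).

['gpql', 'pbul']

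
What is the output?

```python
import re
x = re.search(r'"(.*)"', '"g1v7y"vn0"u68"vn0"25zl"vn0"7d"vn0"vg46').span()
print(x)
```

`search` walks the string left to right and returns the first match it finds.
The match spans [0:35] → '"g1v7y"vn0"u68"vn0"25zl"vn0"7d"vn0"'.
Captured: group 1 = 'g1v7y"vn0"u68"vn0"25zl"vn0"7d"vn0'.

(0, 35)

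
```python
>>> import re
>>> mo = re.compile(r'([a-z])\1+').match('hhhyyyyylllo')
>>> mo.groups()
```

('h',)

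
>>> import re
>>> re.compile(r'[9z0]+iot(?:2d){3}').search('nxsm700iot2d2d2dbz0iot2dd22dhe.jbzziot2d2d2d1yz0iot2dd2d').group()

'00iot2d2d2d'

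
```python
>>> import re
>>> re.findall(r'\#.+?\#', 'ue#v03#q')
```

['#v03#']

Walking the string: at [2:7] → '#v03#'.
No capturing groups, so `findall` returns the 1 full match string.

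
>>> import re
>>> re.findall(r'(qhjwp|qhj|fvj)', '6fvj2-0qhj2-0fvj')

['fvj', 'qhj', 'fvj']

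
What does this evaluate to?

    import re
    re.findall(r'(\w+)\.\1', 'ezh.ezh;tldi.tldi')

After group 1 captures some text, `\1` only succeeds where that same text appears again.
Scanning left to right: at [0:7] match 'ezh.ezh', group 1 = 'ezh'; at [8:17] match 'tldi.tldi', group 1 = 'tldi'.
Because there's exactly one group, `findall` drops the full match and keeps group 1 from each hit.

['ezh', 'tldi']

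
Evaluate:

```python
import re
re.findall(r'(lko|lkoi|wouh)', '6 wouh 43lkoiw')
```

`|` is ordered: at each position the engine commits to the first alternative that works.
Matches: at [2:6] match 'wouh', group 1 = 'wouh'; at [9:12] match 'lko', group 1 = 'lko'.
One capturing group, so `findall` returns just the captured substring from each match — 2 in all.

['wouh', 'lko']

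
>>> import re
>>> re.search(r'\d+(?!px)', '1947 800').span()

(0, 4)

A negative assertion filters positions out without eating any characters.
The match spans [0:4] → '1947'.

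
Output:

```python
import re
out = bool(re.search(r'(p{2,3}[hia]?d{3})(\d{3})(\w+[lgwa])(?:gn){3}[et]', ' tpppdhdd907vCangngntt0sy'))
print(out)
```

Pattern: 2 to 3 of a literal 'p', then optionally one of [hia], then exactly 3 of the literal 'd' (captured); then exactly 3 of a digit (captured); then one or more of a word character, then one of [lgwa] (captured); then the literal 'gn' repeated 3 times, then one of [et].
Here no position works, so the call returns None, and `bool(None)` is False.

False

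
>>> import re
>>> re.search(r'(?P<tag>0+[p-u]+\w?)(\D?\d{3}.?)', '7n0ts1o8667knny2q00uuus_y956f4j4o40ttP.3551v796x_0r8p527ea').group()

'0ts1o8667'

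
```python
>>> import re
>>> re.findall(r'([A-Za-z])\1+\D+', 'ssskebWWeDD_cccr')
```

['s']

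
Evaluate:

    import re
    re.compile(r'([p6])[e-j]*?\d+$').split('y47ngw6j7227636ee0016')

['y47ngw6j722763', '6', '']

Because the pattern has a capturing group, `split` also inserts each captured text between the pieces.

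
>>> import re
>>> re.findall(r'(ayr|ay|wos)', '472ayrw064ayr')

['ayr', 'ayr']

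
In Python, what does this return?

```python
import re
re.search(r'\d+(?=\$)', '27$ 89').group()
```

'27'

The positive lookaround only admits positions where the adjacent text matches; those characters stay outside the span.
`re.search` tries every starting position until one works.
The match spans [0:2] → '27'.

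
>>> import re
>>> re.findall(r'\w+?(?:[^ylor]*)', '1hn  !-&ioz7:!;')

['1hn  !-&i', 'oz7:!;']

Pattern: one or more of a word character (lazy); then zero or more of any character except [ylor] (non-capturing group).
Matches: at [0:9] → '1hn  !-&i'; at [9:15] → 'oz7:!;'.
Since nothing is captured, `findall` lists the 2 matched substrings directly.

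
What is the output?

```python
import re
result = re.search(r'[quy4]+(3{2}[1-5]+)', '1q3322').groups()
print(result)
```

The match spans [1:6] → 'q3322'.
Captured: group 1 = '3322'.

('3322',)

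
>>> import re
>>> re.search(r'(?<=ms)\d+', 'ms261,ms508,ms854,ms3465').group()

'261'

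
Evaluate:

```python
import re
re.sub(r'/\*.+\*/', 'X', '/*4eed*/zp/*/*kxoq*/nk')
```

Each match is replaced by 'X'.

'Xnk'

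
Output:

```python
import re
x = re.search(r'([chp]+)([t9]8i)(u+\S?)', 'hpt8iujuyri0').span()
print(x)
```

(0, 7)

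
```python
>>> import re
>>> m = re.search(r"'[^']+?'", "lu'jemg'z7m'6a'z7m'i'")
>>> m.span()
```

Unlike `match`, `search` isn't anchored — it looks for the pattern anywhere in the string.
The match spans [2:8] → "'jemg'".

(2, 8)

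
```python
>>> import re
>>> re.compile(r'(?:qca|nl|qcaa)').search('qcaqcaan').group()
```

'qca'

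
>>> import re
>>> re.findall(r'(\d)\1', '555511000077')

['5', '5', '1', '0', '0', '7']

After group 1 captures some text, `\1` only succeeds where that same text appears again.
Scanning left to right: at [0:2] match '55', group 1 = '5'; at [2:4] match '55', group 1 = '5'; at [4:6] match '11', group 1 = '1'; at [6:8] match '00', group 1 = '0'; at [8:10] match '00', group 1 = '0'; ….
One capturing group, so `findall` returns just the captured substring from each match — 6 in all.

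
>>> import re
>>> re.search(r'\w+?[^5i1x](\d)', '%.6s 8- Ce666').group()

'6s 8'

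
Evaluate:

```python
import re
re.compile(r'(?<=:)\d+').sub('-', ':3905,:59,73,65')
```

':-,:-,73,65'

Because the assertion is zero-width, the text it checks is not consumed and won't appear in the result.
Every occurrence is swapped for '-'.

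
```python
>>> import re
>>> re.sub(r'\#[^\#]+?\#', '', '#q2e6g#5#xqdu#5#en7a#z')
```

Matches: at [0:7] → '#q2e6g#'; at [8:14] → '#xqdu#'; at [15:21] → '#en7a#'.
`sub` substitutes '' at each match site.

'55z'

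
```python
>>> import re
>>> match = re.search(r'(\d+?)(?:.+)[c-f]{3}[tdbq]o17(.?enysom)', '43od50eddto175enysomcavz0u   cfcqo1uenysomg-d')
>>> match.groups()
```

The pattern matches one or more of a digit (lazy) (captured); then one or more of any character (non-capturing group); then exactly 3 of a character in [c-f], then one of [tdbq], then the literal 'o17'; then optionally any character, then the literal 'eny', then the literal 'som' (captured).
Because the quantifier is non-greedy, it stops expanding at the earliest point where the rest of the pattern can succeed.
`re.search` tries every starting position until one works.
The match spans [0:20] → '43od50eddto175enysom'.
Captured: group 1 = '4', group 2 = '5enysom'.

('4', '5enysom')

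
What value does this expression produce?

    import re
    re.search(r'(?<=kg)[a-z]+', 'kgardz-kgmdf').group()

'ardz'

Because the assertion is zero-width, the text it checks is not consumed and won't appear in the result.
`re.search` tries every starting position until one works.
The match spans [2:6] → 'ardz'.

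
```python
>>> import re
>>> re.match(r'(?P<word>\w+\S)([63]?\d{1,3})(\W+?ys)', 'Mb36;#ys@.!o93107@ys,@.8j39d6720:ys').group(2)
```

'6'

The match spans [0:8] → 'Mb36;#ys'.
Captured: group 1 = 'Mb3', group 2 = '6', group 3 = ';#ys'.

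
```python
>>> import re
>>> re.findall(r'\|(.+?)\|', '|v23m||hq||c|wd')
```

Because the quantifier is non-greedy, it stops expanding at the earliest point where the rest of the pattern can succeed.
Matches: at [0:6] match '|v23m|', group 1 = 'v23m'; at [6:10] match '|hq|', group 1 = 'hq'; at [10:13] match '|c|', group 1 = 'c'.
`findall` collects group 1 from each match (3 total).

['v23m', 'hq', 'c']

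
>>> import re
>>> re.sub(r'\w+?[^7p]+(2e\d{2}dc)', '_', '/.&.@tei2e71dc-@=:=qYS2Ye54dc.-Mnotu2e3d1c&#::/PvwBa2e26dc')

'/.&.@_-@=:=_'

The pattern matches one or more of a word character (lazy), then one or more of any character except [7p]; then the literal '2e', then exactly 2 of a digit, then the literal 'dc' (captured).
Matches: at [5:14] → 'tei2e71dc'; at [19:58] → 'qYS2Ye54dc.-Mnotu2e3d1c&#::/PvwBa2e26dc'.
`sub` substitutes '_' at each match site.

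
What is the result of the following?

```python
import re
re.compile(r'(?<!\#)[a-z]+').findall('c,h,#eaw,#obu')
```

`(?!…)`/`(?<!…)` only lets a position through if the neighbouring text does NOT match; no characters are consumed.
Matches: at [0:1] → 'c'; at [2:3] → 'h'; at [6:8] → 'aw'; at [11:13] → 'bu'.
`findall` yields the raw match text (4 of them) because the pattern has no groups.

['c', 'h', 'aw', 'bu']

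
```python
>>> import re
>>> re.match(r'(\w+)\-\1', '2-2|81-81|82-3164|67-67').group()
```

After group 1 captures some text, `\1` only succeeds where that same text appears again.
`match` is anchored at position 0; if the pattern doesn't fit there, it returns None.
The match spans [0:3] → '2-2'.
Captured: group 1 = '2'.

'2-2'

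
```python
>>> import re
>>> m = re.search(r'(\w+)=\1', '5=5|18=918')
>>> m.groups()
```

('5',)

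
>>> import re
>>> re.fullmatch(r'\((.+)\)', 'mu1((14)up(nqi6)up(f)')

`fullmatch` succeeds only if the pattern covers the string from start to end.
Here the pattern can't cover the whole string, so the call returns None.

None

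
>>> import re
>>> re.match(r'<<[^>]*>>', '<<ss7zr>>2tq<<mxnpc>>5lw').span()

`match` is anchored at position 0; if the pattern doesn't fit there, it returns None.
The match spans [0:9] → '<<ss7zr>>'.

(0, 9)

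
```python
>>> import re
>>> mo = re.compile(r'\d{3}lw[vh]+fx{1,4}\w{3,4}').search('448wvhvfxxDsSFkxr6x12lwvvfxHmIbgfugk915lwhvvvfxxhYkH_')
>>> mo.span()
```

Pattern: exactly 3 of a digit, then the literal 'lw', then one or more of one of [vh]; then the literal 'f', then 1 to 4 of a literal 'x', then 3 to 4 of a word character.
`re.search` scans for the first position where the pattern succeeds.
The match spans [36:52] → '915lwhvvvfxxhYkH'.

(36, 52)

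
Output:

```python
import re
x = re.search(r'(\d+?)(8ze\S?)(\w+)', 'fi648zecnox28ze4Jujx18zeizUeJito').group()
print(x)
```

648zecnox28ze4Jujx18zeizUeJito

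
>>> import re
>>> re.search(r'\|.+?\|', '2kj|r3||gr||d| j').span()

(3, 7)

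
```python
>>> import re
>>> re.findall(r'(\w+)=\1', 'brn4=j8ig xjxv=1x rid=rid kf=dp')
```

After group 1 captures some text, `\1` only succeeds where that same text appears again.
One capturing group, so `findall` returns just the captured substring from the one match — 1 in all.

['rid']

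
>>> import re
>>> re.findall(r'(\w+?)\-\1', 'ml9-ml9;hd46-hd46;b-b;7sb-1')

['ml9', 'hd46', 'b']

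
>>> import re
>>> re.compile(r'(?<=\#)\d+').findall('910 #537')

['537']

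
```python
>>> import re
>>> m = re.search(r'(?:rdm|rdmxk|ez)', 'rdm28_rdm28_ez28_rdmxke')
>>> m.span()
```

(0, 3)

`re.search` scans for the first position where the pattern succeeds.
The match spans [0:3] → 'rdm'.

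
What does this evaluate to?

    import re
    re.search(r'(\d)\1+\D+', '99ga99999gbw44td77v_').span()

A backreference is literal: `\1` must see the identical characters the first group matched.
Unlike `match`, `search` isn't anchored — it looks for the pattern anywhere in the string.
The match spans [0:4] → '99ga'.
Captured: group 1 = '9'.

(0, 4)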